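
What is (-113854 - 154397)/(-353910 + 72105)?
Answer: 89417/93935 ≈ 0.95190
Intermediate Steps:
(-113854 - 154397)/(-353910 + 72105) = -268251/(-281805) = -268251*(-1/281805) = 89417/93935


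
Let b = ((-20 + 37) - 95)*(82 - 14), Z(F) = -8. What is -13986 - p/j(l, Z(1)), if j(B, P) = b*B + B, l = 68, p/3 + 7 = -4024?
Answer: -5043419637/360604 ≈ -13986.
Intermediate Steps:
p = -12093 (p = -21 + 3*(-4024) = -21 - 12072 = -12093)
b = -5304 (b = (17 - 95)*68 = -78*68 = -5304)
j(B, P) = -5303*B (j(B, P) = -5304*B + B = -5303*B)
-13986 - p/j(l, Z(1)) = -13986 - (-12093)/((-5303*68)) = -13986 - (-12093)/(-360604) = -13986 - (-12093)*(-1)/360604 = -13986 - 1*12093/360604 = -13986 - 12093/360604 = -5043419637/360604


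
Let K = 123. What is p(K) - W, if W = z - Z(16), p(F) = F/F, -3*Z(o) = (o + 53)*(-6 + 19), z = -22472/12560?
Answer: -465051/1570 ≈ -296.21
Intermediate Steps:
z = -2809/1570 (z = -22472*1/12560 = -2809/1570 ≈ -1.7892)
Z(o) = -689/3 - 13*o/3 (Z(o) = -(o + 53)*(-6 + 19)/3 = -(53 + o)*13/3 = -(689 + 13*o)/3 = -689/3 - 13*o/3)
p(F) = 1
W = 466621/1570 (W = -2809/1570 - (-689/3 - 13/3*16) = -2809/1570 - (-689/3 - 208/3) = -2809/1570 - 1*(-299) = -2809/1570 + 299 = 466621/1570 ≈ 297.21)
p(K) - W = 1 - 1*466621/1570 = 1 - 466621/1570 = -465051/1570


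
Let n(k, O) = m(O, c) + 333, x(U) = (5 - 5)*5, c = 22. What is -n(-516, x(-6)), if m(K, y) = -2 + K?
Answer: -331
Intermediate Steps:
x(U) = 0 (x(U) = 0*5 = 0)
n(k, O) = 331 + O (n(k, O) = (-2 + O) + 333 = 331 + O)
-n(-516, x(-6)) = -(331 + 0) = -1*331 = -331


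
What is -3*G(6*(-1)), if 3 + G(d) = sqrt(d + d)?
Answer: 9 - 6*I*sqrt(3) ≈ 9.0 - 10.392*I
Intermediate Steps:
G(d) = -3 + sqrt(2)*sqrt(d) (G(d) = -3 + sqrt(d + d) = -3 + sqrt(2*d) = -3 + sqrt(2)*sqrt(d))
-3*G(6*(-1)) = -3*(-3 + sqrt(2)*sqrt(6*(-1))) = -3*(-3 + sqrt(2)*sqrt(-6)) = -3*(-3 + sqrt(2)*(I*sqrt(6))) = -3*(-3 + 2*I*sqrt(3)) = 9 - 6*I*sqrt(3)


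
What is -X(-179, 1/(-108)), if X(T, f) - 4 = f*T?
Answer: -611/108 ≈ -5.6574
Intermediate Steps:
X(T, f) = 4 + T*f (X(T, f) = 4 + f*T = 4 + T*f)
-X(-179, 1/(-108)) = -(4 - 179/(-108)) = -(4 - 179*(-1/108)) = -(4 + 179/108) = -1*611/108 = -611/108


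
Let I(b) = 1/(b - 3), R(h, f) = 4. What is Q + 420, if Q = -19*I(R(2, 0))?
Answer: 401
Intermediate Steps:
I(b) = 1/(-3 + b)
Q = -19 (Q = -19/(-3 + 4) = -19/1 = -19*1 = -19)
Q + 420 = -19 + 420 = 401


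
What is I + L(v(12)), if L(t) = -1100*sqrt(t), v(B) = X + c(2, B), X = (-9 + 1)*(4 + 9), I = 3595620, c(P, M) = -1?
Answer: 3595620 - 1100*I*sqrt(105) ≈ 3.5956e+6 - 11272.0*I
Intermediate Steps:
X = -104 (X = -8*13 = -104)
v(B) = -105 (v(B) = -104 - 1 = -105)
I + L(v(12)) = 3595620 - 1100*I*sqrt(105)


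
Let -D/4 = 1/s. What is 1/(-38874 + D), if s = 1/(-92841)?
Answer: 1/332490 ≈ 3.0076e-6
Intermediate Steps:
s = -1/92841 ≈ -1.0771e-5
D = 371364 (D = -4/(-1/92841) = -4*(-92841) = 371364)
1/(-38874 + D) = 1/(-38874 + 371364) = 1/332490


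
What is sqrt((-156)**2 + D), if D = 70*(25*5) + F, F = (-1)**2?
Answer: sqrt(33087) ≈ 181.90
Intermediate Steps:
F = 1
D = 8751 (D = 70*(25*5) + 1 = 70*125 + 1 = 8750 + 1 = 8751)
sqrt((-156)**2 + D) = sqrt((-156)**2 + 8751) = sqrt(24336 + 8751) = sqrt(33087)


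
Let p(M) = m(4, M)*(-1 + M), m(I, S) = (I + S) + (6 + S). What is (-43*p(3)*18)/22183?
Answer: -24768/22183 ≈ -1.1165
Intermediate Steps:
m(I, S) = 6 + I + 2*S
p(M) = (-1 + M)*(10 + 2*M) (p(M) = (6 + 4 + 2*M)*(-1 + M) = (10 + 2*M)*(-1 + M) = (-1 + M)*(10 + 2*M))
(-43*p(3)*18)/22183 = (-86*(-1 + 3)*(5 + 3)*18)/22183 = (-86*2*8*18)*(1/22183) = (-43*32*18)*(1/22183) = -1376*18*(1/22183) = -24768*1/22183 = -24768/22183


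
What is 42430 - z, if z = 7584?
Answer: 34846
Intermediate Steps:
42430 - z = 42430 - 1*7584 = 42430 - 7584 = 34846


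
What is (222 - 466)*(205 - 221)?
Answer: 3904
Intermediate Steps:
(222 - 466)*(205 - 221) = -244*(-16) = 3904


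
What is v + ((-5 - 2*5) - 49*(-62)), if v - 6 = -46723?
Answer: -43694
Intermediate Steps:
v = -46717 (v = 6 - 46723 = -46717)
v + ((-5 - 2*5) - 49*(-62)) = -46717 + ((-5 - 2*5) - 49*(-62)) = -46717 + ((-5 - 10) + 3038) = -46717 + (-15 + 3038) = -46717 + 3023 = -43694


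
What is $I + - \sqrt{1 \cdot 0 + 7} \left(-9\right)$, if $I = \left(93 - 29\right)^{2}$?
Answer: $4096 + 9 \sqrt{7} \approx 4119.8$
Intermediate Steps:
$I = 4096$ ($I = 64^{2} = 4096$)
$I + - \sqrt{1 \cdot 0 + 7} \left(-9\right) = 4096 + - \sqrt{1 \cdot 0 + 7} \left(-9\right) = 4096 + - \sqrt{0 + 7} \left(-9\right) = 4096 + - \sqrt{7} \left(-9\right) = 4096 + 9 \sqrt{7}$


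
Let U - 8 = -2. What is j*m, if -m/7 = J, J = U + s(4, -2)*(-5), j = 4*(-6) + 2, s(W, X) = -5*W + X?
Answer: 17864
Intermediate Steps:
U = 6 (U = 8 - 2 = 6)
s(W, X) = X - 5*W
j = -22 (j = -24 + 2 = -22)
J = 116 (J = 6 + (-2 - 5*4)*(-5) = 6 + (-2 - 20)*(-5) = 6 - 22*(-5) = 6 + 110 = 116)
m = -812 (m = -7*116 = -812)
j*m = -22*(-812) = 17864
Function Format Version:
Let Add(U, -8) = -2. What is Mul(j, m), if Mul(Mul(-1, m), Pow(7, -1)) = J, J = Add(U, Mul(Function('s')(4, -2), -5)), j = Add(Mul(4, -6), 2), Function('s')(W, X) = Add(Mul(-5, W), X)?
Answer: 17864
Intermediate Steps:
U = 6 (U = Add(8, -2) = 6)
Function('s')(W, X) = Add(X, Mul(-5, W))
j = -22 (j = Add(-24, 2) = -22)
J = 116 (J = Add(6, Mul(Add(-2, Mul(-5, 4)), -5)) = Add(6, Mul(Add(-2, -20), -5)) = Add(6, Mul(-22, -5)) = Add(6, 110) = 116)
m = -812 (m = Mul(-7, 116) = -812)
Mul(j, m) = Mul(-22, -812) = 17864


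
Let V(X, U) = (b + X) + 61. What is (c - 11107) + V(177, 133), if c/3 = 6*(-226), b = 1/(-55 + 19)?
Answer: -537733/36 ≈ -14937.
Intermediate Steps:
b = -1/36 (b = 1/(-36) = -1/36 ≈ -0.027778)
c = -4068 (c = 3*(6*(-226)) = 3*(-1356) = -4068)
V(X, U) = 2195/36 + X (V(X, U) = (-1/36 + X) + 61 = 2195/36 + X)
(c - 11107) + V(177, 133) = (-4068 - 11107) + (2195/36 + 177) = -15175 + 8567/36 = -537733/36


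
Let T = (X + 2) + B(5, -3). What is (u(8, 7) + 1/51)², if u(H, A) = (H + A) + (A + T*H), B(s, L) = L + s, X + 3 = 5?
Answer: 12752041/2601 ≈ 4902.7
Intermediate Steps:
X = 2 (X = -3 + 5 = 2)
T = 6 (T = (2 + 2) + (-3 + 5) = 4 + 2 = 6)
u(H, A) = 2*A + 7*H (u(H, A) = (H + A) + (A + 6*H) = (A + H) + (A + 6*H) = 2*A + 7*H)
(u(8, 7) + 1/51)² = ((2*7 + 7*8) + 1/51)² = ((14 + 56) + 1/51)² = (70 + 1/51)² = (3571/51)² = 12752041/2601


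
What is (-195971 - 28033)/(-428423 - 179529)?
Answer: 56001/151988 ≈ 0.36846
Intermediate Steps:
(-195971 - 28033)/(-428423 - 179529) = -224004/(-607952) = -224004*(-1/607952) = 56001/151988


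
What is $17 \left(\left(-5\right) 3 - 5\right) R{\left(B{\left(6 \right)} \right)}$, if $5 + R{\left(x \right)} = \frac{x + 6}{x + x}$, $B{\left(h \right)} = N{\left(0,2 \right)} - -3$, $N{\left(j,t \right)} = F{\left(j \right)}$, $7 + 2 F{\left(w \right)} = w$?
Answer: $3570$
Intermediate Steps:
$F{\left(w \right)} = - \frac{7}{2} + \frac{w}{2}$
$N{\left(j,t \right)} = - \frac{7}{2} + \frac{j}{2}$
$B{\left(h \right)} = - \frac{1}{2}$ ($B{\left(h \right)} = \left(- \frac{7}{2} + \frac{1}{2} \cdot 0\right) - -3 = \left(- \frac{7}{2} + 0\right) + 3 = - \frac{7}{2} + 3 = - \frac{1}{2}$)
$R{\left(x \right)} = -5 + \frac{6 + x}{2 x}$ ($R{\left(x \right)} = -5 + \frac{x + 6}{x + x} = -5 + \frac{6 + x}{2 x}$)
$17 \left(\left(-5\right) 3 - 5\right) R{\left(B{\left(6 \right)} \right)} = 17 \left(\left(-5\right) 3 - 5\right) \left(- \frac{9}{2} + \frac{3}{- \frac{1}{2}}\right) = 17 \left(-15 - 5\right) \left(- \frac{9}{2} + 3 \left(-2\right)\right) = 17 \left(-20\right) \left(- \frac{9}{2} - 6\right) = \left(-340\right) \left(- \frac{21}{2}\right) = 3570$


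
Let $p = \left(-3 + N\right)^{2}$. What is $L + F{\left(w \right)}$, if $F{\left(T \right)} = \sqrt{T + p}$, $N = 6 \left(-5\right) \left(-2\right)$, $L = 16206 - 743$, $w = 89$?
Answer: $15463 + \sqrt{3338} \approx 15521.0$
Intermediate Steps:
$L = 15463$ ($L = 16206 - 743 = 15463$)
$N = 60$ ($N = \left(-30\right) \left(-2\right) = 60$)
$p = 3249$ ($p = \left(-3 + 60\right)^{2} = 57^{2} = 3249$)
$F{\left(T \right)} = \sqrt{3249 + T}$ ($F{\left(T \right)} = \sqrt{T + 3249} = \sqrt{3249 + T}$)
$L + F{\left(w \right)} = 15463 + \sqrt{3249 + 89} = 15463 + \sqrt{3338}$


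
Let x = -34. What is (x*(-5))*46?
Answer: 7820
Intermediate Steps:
(x*(-5))*46 = -34*(-5)*46 = 170*46 = 7820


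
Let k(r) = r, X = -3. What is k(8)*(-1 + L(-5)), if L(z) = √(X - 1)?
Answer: -8 + 16*I ≈ -8.0 + 16.0*I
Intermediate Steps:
L(z) = 2*I (L(z) = √(-3 - 1) = √(-4) = 2*I)
k(8)*(-1 + L(-5)) = 8*(-1 + 2*I) = -8 + 16*I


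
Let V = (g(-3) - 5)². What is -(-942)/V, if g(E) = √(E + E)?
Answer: 942/(5 - I*√6)² ≈ 18.624 + 24.011*I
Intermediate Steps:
g(E) = √2*√E (g(E) = √(2*E) = √2*√E)
V = (-5 + I*√6)² (V = (√2*√(-3) - 5)² = (√2*(I*√3) - 5)² = (I*√6 - 5)² = (-5 + I*√6)² ≈ 19.0 - 24.495*I)
-(-942)/V = -(-942)/((5 - I*√6)²) = -(-942)/(5 - I*√6)² = 942/(5 - I*√6)²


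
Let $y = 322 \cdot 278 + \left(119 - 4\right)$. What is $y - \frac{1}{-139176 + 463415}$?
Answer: $\frac{29061865808}{324239} \approx 89631.0$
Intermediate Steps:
$y = 89631$ ($y = 89516 + \left(119 - 4\right) = 89516 + 115 = 89631$)
$y - \frac{1}{-139176 + 463415} = 89631 - \frac{1}{-139176 + 463415} = 89631 - \frac{1}{324239} = \frac{29061865808}{324239}$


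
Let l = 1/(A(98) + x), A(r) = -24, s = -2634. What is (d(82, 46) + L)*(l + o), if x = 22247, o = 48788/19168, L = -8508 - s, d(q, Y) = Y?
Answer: -394932559411/26623154 ≈ -14834.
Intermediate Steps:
L = -5874 (L = -8508 - 1*(-2634) = -8508 + 2634 = -5874)
o = 12197/4792 (o = 48788*(1/19168) = 12197/4792 ≈ 2.5453)
l = 1/22223 (l = 1/(-24 + 22247) = 1/22223 ≈ 4.4998e-5)
(d(82, 46) + L)*(l + o) = (46 - 5874)*(1/22223 + 12197/4792) = -5828*271058723/106492616 = -394932559411/26623154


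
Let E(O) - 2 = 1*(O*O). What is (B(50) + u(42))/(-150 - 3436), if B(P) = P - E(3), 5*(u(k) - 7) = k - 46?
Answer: -113/8965 ≈ -0.012605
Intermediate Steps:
E(O) = 2 + O**2 (E(O) = 2 + 1*(O*O) = 2 + 1*O**2 = 2 + O**2)
u(k) = -11/5 + k/5 (u(k) = 7 + (k - 46)/5 = 7 + (-46 + k)/5 = 7 + (-46/5 + k/5) = -11/5 + k/5)
B(P) = -11 + P (B(P) = P - (2 + 3**2) = P - (2 + 9) = P - 1*11 = P - 11 = -11 + P)
(B(50) + u(42))/(-150 - 3436) = ((-11 + 50) + (-11/5 + (1/5)*42))/(-150 - 3436) = (39 + (-11/5 + 42/5))/(-3586) = (39 + 31/5)*(-1/3586) = (226/5)*(-1/3586) = -113/8965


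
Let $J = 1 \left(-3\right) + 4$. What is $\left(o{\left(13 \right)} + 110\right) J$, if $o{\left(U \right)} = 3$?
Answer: $113$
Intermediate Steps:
$J = 1$ ($J = -3 + 4 = 1$)
$\left(o{\left(13 \right)} + 110\right) J = \left(3 + 110\right) 1 = 113 \cdot 1 = 113$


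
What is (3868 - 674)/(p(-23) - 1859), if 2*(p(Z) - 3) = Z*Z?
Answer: -6388/3183 ≈ -2.0069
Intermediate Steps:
p(Z) = 3 + Z²/2 (p(Z) = 3 + (Z*Z)/2 = 3 + Z²/2)
(3868 - 674)/(p(-23) - 1859) = (3868 - 674)/((3 + (½)*(-23)²) - 1859) = 3194/((3 + (½)*529) - 1859) = 3194/((3 + 529/2) - 1859) = 3194/(535/2 - 1859) = 3194/(-3183/2) = 3194*(-2/3183) = -6388/3183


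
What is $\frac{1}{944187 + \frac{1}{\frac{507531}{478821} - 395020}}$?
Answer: $\frac{63047787963}{59528901773261474} \approx 1.0591 \cdot 10^{-6}$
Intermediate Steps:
$\frac{1}{944187 + \frac{1}{\frac{507531}{478821} - 395020}} = \frac{1}{944187 + \frac{1}{507531 \cdot \frac{1}{478821} - 395020}} = \frac{1}{944187 + \frac{1}{\frac{169177}{159607} - 395020}} = \frac{1}{944187 + \frac{1}{- \frac{63047787963}{159607}}} = \frac{1}{944187 - \frac{159607}{63047787963}} = \frac{1}{\frac{59528901773261474}{63047787963}} = \frac{63047787963}{59528901773261474}$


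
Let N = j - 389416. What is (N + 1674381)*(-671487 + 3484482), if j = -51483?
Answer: 3469778698590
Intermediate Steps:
N = -440899 (N = -51483 - 389416 = -440899)
(N + 1674381)*(-671487 + 3484482) = (-440899 + 1674381)*(-671487 + 3484482) = 1233482*2812995 = 3469778698590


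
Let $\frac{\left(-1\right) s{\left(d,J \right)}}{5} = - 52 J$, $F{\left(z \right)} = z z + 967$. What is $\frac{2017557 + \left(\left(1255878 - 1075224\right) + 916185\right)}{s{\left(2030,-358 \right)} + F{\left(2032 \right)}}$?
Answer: $\frac{1038132}{1345637} \approx 0.77148$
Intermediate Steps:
$F{\left(z \right)} = 967 + z^{2}$ ($F{\left(z \right)} = z^{2} + 967 = 967 + z^{2}$)
$s{\left(d,J \right)} = 260 J$ ($s{\left(d,J \right)} = - 5 \left(- 52 J\right) = 260 J$)
$\frac{2017557 + \left(\left(1255878 - 1075224\right) + 916185\right)}{s{\left(2030,-358 \right)} + F{\left(2032 \right)}} = \frac{2017557 + \left(\left(1255878 - 1075224\right) + 916185\right)}{260 \left(-358\right) + \left(967 + 2032^{2}\right)} = \frac{2017557 + \left(180654 + 916185\right)}{-93080 + \left(967 + 4129024\right)} = \frac{2017557 + 1096839}{-93080 + 4129991} = \frac{3114396}{4036911} = 3114396 \cdot \frac{1}{4036911} = \frac{1038132}{1345637}$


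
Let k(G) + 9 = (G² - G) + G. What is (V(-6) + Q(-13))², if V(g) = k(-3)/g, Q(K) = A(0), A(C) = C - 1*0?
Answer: 0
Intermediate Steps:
A(C) = C (A(C) = C + 0 = C)
Q(K) = 0
k(G) = -9 + G² (k(G) = -9 + ((G² - G) + G) = -9 + G²)
V(g) = 0 (V(g) = (-9 + (-3)²)/g = (-9 + 9)/g = 0/g = 0)
(V(-6) + Q(-13))² = (0 + 0)² = 0² = 0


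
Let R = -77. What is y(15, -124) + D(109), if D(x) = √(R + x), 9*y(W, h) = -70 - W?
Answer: -85/9 + 4*√2 ≈ -3.7876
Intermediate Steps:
y(W, h) = -70/9 - W/9 (y(W, h) = (-70 - W)/9 = -70/9 - W/9)
D(x) = √(-77 + x)
y(15, -124) + D(109) = (-70/9 - ⅑*15) + √(-77 + 109) = (-70/9 - 5/3) + √32 = -85/9 + 4*√2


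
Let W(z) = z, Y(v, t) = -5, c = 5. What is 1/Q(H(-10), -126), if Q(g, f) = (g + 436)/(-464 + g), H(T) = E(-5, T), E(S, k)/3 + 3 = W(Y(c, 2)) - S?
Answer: -473/427 ≈ -1.1077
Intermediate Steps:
E(S, k) = -24 - 3*S (E(S, k) = -9 + 3*(-5 - S) = -9 + (-15 - 3*S) = -24 - 3*S)
H(T) = -9 (H(T) = -24 - 3*(-5) = -24 + 15 = -9)
Q(g, f) = (436 + g)/(-464 + g)
1/Q(H(-10), -126) = 1/((436 - 9)/(-464 - 9)) = 1/(427/(-473)) = 1/(-1/473*427) = 1/(-427/473) = -473/427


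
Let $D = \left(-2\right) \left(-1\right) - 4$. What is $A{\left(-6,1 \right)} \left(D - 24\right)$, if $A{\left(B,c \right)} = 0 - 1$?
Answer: $26$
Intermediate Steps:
$A{\left(B,c \right)} = -1$ ($A{\left(B,c \right)} = 0 - 1 = -1$)
$D = -2$ ($D = 2 - 4 = -2$)
$A{\left(-6,1 \right)} \left(D - 24\right) = - (-2 - 24) = \left(-1\right) \left(-26\right) = 26$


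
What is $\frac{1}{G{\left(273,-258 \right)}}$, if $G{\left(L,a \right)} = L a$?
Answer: $- \frac{1}{70434} \approx -1.4198 \cdot 10^{-5}$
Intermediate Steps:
$\frac{1}{G{\left(273,-258 \right)}} = \frac{1}{273 \left(-258\right)} = \frac{1}{-70434} = - \frac{1}{70434}$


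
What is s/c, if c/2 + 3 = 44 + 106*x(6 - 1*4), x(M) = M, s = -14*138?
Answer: -42/11 ≈ -3.8182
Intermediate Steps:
s = -1932
c = 506 (c = -6 + 2*(44 + 106*(6 - 1*4)) = -6 + 2*(44 + 106*(6 - 4)) = -6 + 2*(44 + 106*2) = -6 + 2*(44 + 212) = -6 + 2*256 = -6 + 512 = 506)
s/c = -1932/506 = -1932*1/506 = -42/11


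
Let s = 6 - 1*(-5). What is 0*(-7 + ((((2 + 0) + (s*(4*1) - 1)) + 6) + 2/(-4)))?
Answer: 0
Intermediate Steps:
s = 11 (s = 6 + 5 = 11)
0*(-7 + ((((2 + 0) + (s*(4*1) - 1)) + 6) + 2/(-4))) = 0*(-7 + ((((2 + 0) + (11*(4*1) - 1)) + 6) + 2/(-4))) = 0*(-7 + (((2 + (11*4 - 1)) + 6) + 2*(-¼))) = 0*(-7 + (((2 + (44 - 1)) + 6) - ½)) = 0*(-7 + (((2 + 43) + 6) - ½)) = 0*(-7 + ((45 + 6) - ½)) = 0*(-7 + (51 - ½)) = 0*(-7 + 101/2) = 0*(87/2) = 0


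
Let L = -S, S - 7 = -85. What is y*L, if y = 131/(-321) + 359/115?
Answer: 2604524/12305 ≈ 211.66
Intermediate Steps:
S = -78 (S = 7 - 85 = -78)
y = 100174/36915 (y = 131*(-1/321) + 359*(1/115) = -131/321 + 359/115 = 100174/36915 ≈ 2.7136)
L = 78 (L = -1*(-78) = 78)
y*L = (100174/36915)*78 = 2604524/12305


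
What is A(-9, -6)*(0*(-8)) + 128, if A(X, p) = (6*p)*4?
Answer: 128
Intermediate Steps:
A(X, p) = 24*p
A(-9, -6)*(0*(-8)) + 128 = (24*(-6))*(0*(-8)) + 128 = -144*0 + 128 = 0 + 128 = 128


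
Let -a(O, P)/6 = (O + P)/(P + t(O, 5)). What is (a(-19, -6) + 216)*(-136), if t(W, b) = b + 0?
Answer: -8976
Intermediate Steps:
t(W, b) = b
a(O, P) = -6*(O + P)/(5 + P) (a(O, P) = -6*(O + P)/(P + 5) = -6*(O + P)/(5 + P))
(a(-19, -6) + 216)*(-136) = (6*(-1*(-19) - 1*(-6))/(5 - 6) + 216)*(-136) = (6*(19 + 6)/(-1) + 216)*(-136) = (6*(-1)*25 + 216)*(-136) = (-150 + 216)*(-136) = 66*(-136) = -8976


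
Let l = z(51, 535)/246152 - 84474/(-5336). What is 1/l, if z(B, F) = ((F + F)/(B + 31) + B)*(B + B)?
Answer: 116060668/1840432035 ≈ 0.063062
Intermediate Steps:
z(B, F) = 2*B*(B + 2*F/(31 + B)) (z(B, F) = ((2*F)/(31 + B) + B)*(2*B) = (2*F/(31 + B) + B)*(2*B) = (B + 2*F/(31 + B))*(2*B) = 2*B*(B + 2*F/(31 + B)))
l = 1840432035/116060668 (l = (2*51*(51**2 + 2*535 + 31*51)/(31 + 51))/246152 - 84474/(-5336) = (2*51*(2601 + 1070 + 1581)/82)*(1/246152) - 84474*(-1/5336) = (2*51*(1/82)*5252)*(1/246152) + 42237/2668 = (267852/41)*(1/246152) + 42237/2668 = 66963/2523058 + 42237/2668 = 1840432035/116060668 ≈ 15.857)
1/l = 1/(1840432035/116060668) = 116060668/1840432035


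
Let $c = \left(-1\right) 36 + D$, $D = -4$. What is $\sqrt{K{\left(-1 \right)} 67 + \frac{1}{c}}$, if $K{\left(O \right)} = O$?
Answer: $\frac{i \sqrt{26810}}{20} \approx 8.1869 i$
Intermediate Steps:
$c = -40$ ($c = \left(-1\right) 36 - 4 = -36 - 4 = -40$)
$\sqrt{K{\left(-1 \right)} 67 + \frac{1}{c}} = \sqrt{\left(-1\right) 67 + \frac{1}{-40}} = \sqrt{-67 - \frac{1}{40}} = \sqrt{- \frac{2681}{40}} = \frac{i \sqrt{26810}}{20}$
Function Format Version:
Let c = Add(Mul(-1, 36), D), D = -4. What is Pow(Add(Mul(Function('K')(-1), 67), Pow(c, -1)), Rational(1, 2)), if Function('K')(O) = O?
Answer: Mul(Rational(1, 20), I, Pow(26810, Rational(1, 2))) ≈ Mul(8.1869, I)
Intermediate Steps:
c = -40 (c = Add(Mul(-1, 36), -4) = Add(-36, -4) = -40)
Pow(Add(Mul(Function('K')(-1), 67), Pow(c, -1)), Rational(1, 2)) = Pow(Add(Mul(-1, 67), Pow(-40, -1)), Rational(1, 2)) = Pow(Add(-67, Rational(-1, 40)), Rational(1, 2)) = Pow(Rational(-2681, 40), Rational(1, 2)) = Mul(Rational(1, 20), I, Pow(26810, Rational(1, 2)))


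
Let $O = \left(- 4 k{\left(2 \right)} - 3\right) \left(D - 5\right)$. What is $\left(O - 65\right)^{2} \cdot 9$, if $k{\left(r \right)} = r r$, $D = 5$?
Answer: $38025$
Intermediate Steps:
$k{\left(r \right)} = r^{2}$
$O = 0$ ($O = \left(- 4 \cdot 2^{2} - 3\right) \left(5 - 5\right) = \left(\left(-4\right) 4 - 3\right) 0 = \left(-16 - 3\right) 0 = \left(-19\right) 0 = 0$)
$\left(O - 65\right)^{2} \cdot 9 = \left(0 - 65\right)^{2} \cdot 9 = \left(-65\right)^{2} \cdot 9 = 4225 \cdot 9 = 38025$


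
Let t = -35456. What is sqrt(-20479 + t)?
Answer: 3*I*sqrt(6215) ≈ 236.51*I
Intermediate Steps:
sqrt(-20479 + t) = sqrt(-20479 - 35456) = sqrt(-55935) = 3*I*sqrt(6215)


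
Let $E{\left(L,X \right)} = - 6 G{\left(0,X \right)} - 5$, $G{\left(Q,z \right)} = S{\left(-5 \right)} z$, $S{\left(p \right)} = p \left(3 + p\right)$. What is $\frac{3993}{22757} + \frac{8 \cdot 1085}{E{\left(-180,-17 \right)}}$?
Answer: $\frac{5759533}{659953} \approx 8.7272$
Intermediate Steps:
$G{\left(Q,z \right)} = 10 z$ ($G{\left(Q,z \right)} = - 5 \left(3 - 5\right) z = \left(-5\right) \left(-2\right) z = 10 z$)
$E{\left(L,X \right)} = -5 - 60 X$ ($E{\left(L,X \right)} = - 6 \cdot 10 X - 5 = - 60 X - 5 = -5 - 60 X$)
$\frac{3993}{22757} + \frac{8 \cdot 1085}{E{\left(-180,-17 \right)}} = \frac{3993}{22757} + \frac{8 \cdot 1085}{-5 - -1020} = 3993 \cdot \frac{1}{22757} + \frac{8680}{-5 + 1020} = \frac{3993}{22757} + \frac{8680}{1015} = \frac{3993}{22757} + 8680 \cdot \frac{1}{1015} = \frac{3993}{22757} + \frac{248}{29} = \frac{5759533}{659953}$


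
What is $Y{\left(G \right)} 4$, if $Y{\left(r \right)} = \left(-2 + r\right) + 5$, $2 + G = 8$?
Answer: $36$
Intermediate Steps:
$G = 6$ ($G = -2 + 8 = 6$)
$Y{\left(r \right)} = 3 + r$
$Y{\left(G \right)} 4 = \left(3 + 6\right) 4 = 9 \cdot 4 = 36$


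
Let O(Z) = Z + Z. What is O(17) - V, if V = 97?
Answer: -63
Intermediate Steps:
O(Z) = 2*Z
O(17) - V = 2*17 - 1*97 = 34 - 97 = -63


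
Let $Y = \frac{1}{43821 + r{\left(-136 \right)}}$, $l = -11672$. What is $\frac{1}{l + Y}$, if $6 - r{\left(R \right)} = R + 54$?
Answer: $- \frac{43909}{512505847} \approx -8.5675 \cdot 10^{-5}$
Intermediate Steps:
$r{\left(R \right)} = -48 - R$ ($r{\left(R \right)} = 6 - \left(R + 54\right) = 6 - \left(54 + R\right) = -48 - R$)
$Y = \frac{1}{43909}$ ($Y = \frac{1}{43821 - -88} = \frac{1}{43821 + \left(-48 + 136\right)} = \frac{1}{43821 + 88} = \frac{1}{43909} \approx 2.2774 \cdot 10^{-5}$)
$\frac{1}{l + Y} = \frac{1}{-11672 + \frac{1}{43909}} = \frac{1}{- \frac{512505847}{43909}} = - \frac{43909}{512505847}$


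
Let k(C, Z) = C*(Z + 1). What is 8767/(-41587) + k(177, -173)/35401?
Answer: -1576435195/1472221387 ≈ -1.0708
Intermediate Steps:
k(C, Z) = C*(1 + Z)
8767/(-41587) + k(177, -173)/35401 = 8767/(-41587) + (177*(1 - 173))/35401 = 8767*(-1/41587) + (177*(-172))*(1/35401) = -8767/41587 - 30444*1/35401 = -8767/41587 - 30444/35401 = -1576435195/1472221387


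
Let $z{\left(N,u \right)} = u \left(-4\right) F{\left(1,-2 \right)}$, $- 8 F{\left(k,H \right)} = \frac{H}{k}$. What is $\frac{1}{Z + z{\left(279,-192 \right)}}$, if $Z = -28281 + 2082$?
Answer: $- \frac{1}{26007} \approx -3.8451 \cdot 10^{-5}$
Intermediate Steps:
$F{\left(k,H \right)} = - \frac{H}{8 k}$ ($F{\left(k,H \right)} = - \frac{H \frac{1}{k}}{8} = - \frac{H}{8 k}$)
$z{\left(N,u \right)} = - u$ ($z{\left(N,u \right)} = u \left(-4\right) \left(\left(- \frac{1}{8}\right) \left(-2\right) 1^{-1}\right) = - 4 u \left(\left(- \frac{1}{8}\right) \left(-2\right) 1\right) = - 4 u \frac{1}{4} = - u$)
$Z = -26199$
$\frac{1}{Z + z{\left(279,-192 \right)}} = \frac{1}{-26199 - -192} = \frac{1}{-26199 + 192} = \frac{1}{-26007} = - \frac{1}{26007}$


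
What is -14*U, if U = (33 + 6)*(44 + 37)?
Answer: -44226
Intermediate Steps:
U = 3159 (U = 39*81 = 3159)
-14*U = -14*3159 = -44226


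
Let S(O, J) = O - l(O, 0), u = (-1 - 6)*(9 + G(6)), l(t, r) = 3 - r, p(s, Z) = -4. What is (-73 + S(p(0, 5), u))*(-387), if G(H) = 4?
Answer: 30960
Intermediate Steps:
u = -91 (u = (-1 - 6)*(9 + 4) = -7*13 = -91)
S(O, J) = -3 + O (S(O, J) = O - (3 - 1*0) = O - (3 + 0) = O - 1*3 = O - 3 = -3 + O)
(-73 + S(p(0, 5), u))*(-387) = (-73 + (-3 - 4))*(-387) = (-73 - 7)*(-387) = -80*(-387) = 30960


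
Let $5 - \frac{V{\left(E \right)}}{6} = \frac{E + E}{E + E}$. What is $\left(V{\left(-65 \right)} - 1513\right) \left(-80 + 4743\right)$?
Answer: $-6943207$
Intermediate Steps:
$V{\left(E \right)} = 24$ ($V{\left(E \right)} = 30 - 6 \frac{E + E}{E + E} = 30 - 6 \frac{2 E}{2 E} = 30 - 6 \cdot 2 E \frac{1}{2 E} = 30 - 6 = 24$)
$\left(V{\left(-65 \right)} - 1513\right) \left(-80 + 4743\right) = \left(24 - 1513\right) \left(-80 + 4743\right) = \left(-1489\right) 4663 = -6943207$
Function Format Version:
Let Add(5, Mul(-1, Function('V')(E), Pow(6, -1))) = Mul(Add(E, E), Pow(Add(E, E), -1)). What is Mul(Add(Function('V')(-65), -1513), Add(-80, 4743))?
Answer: -6943207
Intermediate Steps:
Function('V')(E) = 24 (Function('V')(E) = Add(30, Mul(-6, Mul(Add(E, E), Pow(Add(E, E), -1)))) = Add(30, Mul(-6, Mul(Mul(2, E), Pow(Mul(2, E), -1)))) = Add(30, Mul(-6, Mul(Mul(2, E), Mul(Rational(1, 2), Pow(E, -1))))) = Add(30, Mul(-6, 1)) = Add(30, -6) = 24)
Mul(Add(Function('V')(-65), -1513), Add(-80, 4743)) = Mul(Add(24, -1513), Add(-80, 4743)) = Mul(-1489, 4663) = -6943207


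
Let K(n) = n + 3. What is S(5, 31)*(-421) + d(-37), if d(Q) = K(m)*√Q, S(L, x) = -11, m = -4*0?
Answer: 4631 + 3*I*√37 ≈ 4631.0 + 18.248*I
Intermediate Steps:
m = 0
K(n) = 3 + n
d(Q) = 3*√Q (d(Q) = (3 + 0)*√Q = 3*√Q)
S(5, 31)*(-421) + d(-37) = -11*(-421) + 3*√(-37) = 4631 + 3*(I*√37) = 4631 + 3*I*√37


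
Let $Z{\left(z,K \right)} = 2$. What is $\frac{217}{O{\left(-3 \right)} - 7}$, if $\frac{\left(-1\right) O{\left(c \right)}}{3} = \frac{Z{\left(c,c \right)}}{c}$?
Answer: $- \frac{217}{5} \approx -43.4$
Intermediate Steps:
$O{\left(c \right)} = - \frac{6}{c}$ ($O{\left(c \right)} = - 3 \frac{2}{c} = - \frac{6}{c}$)
$\frac{217}{O{\left(-3 \right)} - 7} = \frac{217}{- \frac{6}{-3} - 7} = \frac{217}{\left(-6\right) \left(- \frac{1}{3}\right) - 7} = \frac{217}{2 - 7} = \frac{217}{-5} = 217 \left(- \frac{1}{5}\right) = - \frac{217}{5}$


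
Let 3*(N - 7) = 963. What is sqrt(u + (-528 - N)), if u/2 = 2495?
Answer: sqrt(4134) ≈ 64.296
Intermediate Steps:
N = 328 (N = 7 + (1/3)*963 = 7 + 321 = 328)
u = 4990 (u = 2*2495 = 4990)
sqrt(u + (-528 - N)) = sqrt(4990 + (-528 - 1*328)) = sqrt(4990 + (-528 - 328)) = sqrt(4990 - 856) = sqrt(4134)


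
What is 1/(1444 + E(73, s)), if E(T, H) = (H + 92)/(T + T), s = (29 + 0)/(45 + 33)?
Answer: 11388/16451477 ≈ 0.00069222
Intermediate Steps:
s = 29/78 ≈ 0.37179
E(T, H) = (92 + H)/(2*T) (E(T, H) = (92 + H)/((2*T)) = (92 + H)*(1/(2*T)) = (92 + H)/(2*T))
1/(1444 + E(73, s)) = 1/(1444 + (½)*(92 + 29/78)/73) = 1/(1444 + (½)*(1/73)*(7205/78)) = 1/(1444 + 7205/11388) = 1/(16451477/11388) = 11388/16451477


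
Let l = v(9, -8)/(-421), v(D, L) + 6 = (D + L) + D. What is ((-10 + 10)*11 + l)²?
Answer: 16/177241 ≈ 9.0273e-5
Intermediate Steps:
v(D, L) = -6 + L + 2*D (v(D, L) = -6 + ((D + L) + D) = -6 + (L + 2*D) = -6 + L + 2*D)
l = -4/421 (l = (-6 - 8 + 2*9)/(-421) = (-6 - 8 + 18)*(-1/421) = 4*(-1/421) = -4/421 ≈ -0.0095012)
((-10 + 10)*11 + l)² = ((-10 + 10)*11 - 4/421)² = (0*11 - 4/421)² = (0 - 4/421)² = (-4/421)² = 16/177241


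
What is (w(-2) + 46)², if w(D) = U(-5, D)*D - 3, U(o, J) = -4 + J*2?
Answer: 3481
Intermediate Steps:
U(o, J) = -4 + 2*J
w(D) = -3 + D*(-4 + 2*D) (w(D) = (-4 + 2*D)*D - 3 = D*(-4 + 2*D) - 3 = -3 + D*(-4 + 2*D))
(w(-2) + 46)² = ((-3 + 2*(-2)*(-2 - 2)) + 46)² = ((-3 + 2*(-2)*(-4)) + 46)² = ((-3 + 16) + 46)² = (13 + 46)² = 59² = 3481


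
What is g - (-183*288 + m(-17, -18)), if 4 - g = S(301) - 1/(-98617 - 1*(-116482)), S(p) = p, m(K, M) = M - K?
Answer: 936268921/17865 ≈ 52408.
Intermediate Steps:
g = -5305904/17865 (g = 4 - (301 - 1/(-98617 - 1*(-116482))) = 4 - (301 - 1/(-98617 + 116482)) = 4 - (301 - 1/17865) = 4 - 1*5377364/17865 = 4 - 5377364/17865 = -5305904/17865 ≈ -297.00)
g - (-183*288 + m(-17, -18)) = -5305904/17865 - (-183*288 + (-18 - 1*(-17))) = -5305904/17865 - (-52704 + (-18 + 17)) = -5305904/17865 - (-52704 - 1) = -5305904/17865 - 1*(-52705) = -5305904/17865 + 52705 = 936268921/17865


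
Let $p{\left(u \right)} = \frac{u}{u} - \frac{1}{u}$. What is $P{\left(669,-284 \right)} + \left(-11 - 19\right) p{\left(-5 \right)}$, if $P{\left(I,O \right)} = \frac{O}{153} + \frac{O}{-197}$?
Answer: $- \frac{1097572}{30141} \approx -36.415$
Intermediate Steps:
$P{\left(I,O \right)} = \frac{44 O}{30141}$ ($P{\left(I,O \right)} = O \frac{1}{153} + O \left(- \frac{1}{197}\right) = \frac{O}{153} - \frac{O}{197} = \frac{44 O}{30141}$)
$p{\left(u \right)} = 1 - \frac{1}{u}$
$P{\left(669,-284 \right)} + \left(-11 - 19\right) p{\left(-5 \right)} = \frac{44}{30141} \left(-284\right) + \left(-11 - 19\right) \frac{-1 - 5}{-5} = - \frac{12496}{30141} + \left(-11 - 19\right) \left(\left(- \frac{1}{5}\right) \left(-6\right)\right) = - \frac{12496}{30141} - 36 = - \frac{1097572}{30141}$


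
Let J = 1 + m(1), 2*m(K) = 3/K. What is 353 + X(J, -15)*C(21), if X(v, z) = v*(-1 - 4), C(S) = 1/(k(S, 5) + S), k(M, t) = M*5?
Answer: 88931/252 ≈ 352.90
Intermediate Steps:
k(M, t) = 5*M
m(K) = 3/(2*K) (m(K) = (3/K)/2 = 3/(2*K))
J = 5/2 (J = 1 + (3/2)/1 = 1 + (3/2)*1 = 1 + 3/2 = 5/2 ≈ 2.5000)
C(S) = 1/(6*S) (C(S) = 1/(5*S + S) = 1/(6*S))
X(v, z) = -5*v (X(v, z) = v*(-5) = -5*v)
353 + X(J, -15)*C(21) = 353 + (-5*5/2)*((⅙)/21) = 353 - 25/(12*21) = 353 - 25/2*1/126 = 353 - 25/252 = 88931/252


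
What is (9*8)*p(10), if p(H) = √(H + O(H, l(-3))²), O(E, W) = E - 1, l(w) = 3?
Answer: 72*√91 ≈ 686.84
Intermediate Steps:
O(E, W) = -1 + E
p(H) = √(H + (-1 + H)²)
(9*8)*p(10) = (9*8)*√(10 + (-1 + 10)²) = 72*√(10 + 9²) = 72*√(10 + 81) = 72*√91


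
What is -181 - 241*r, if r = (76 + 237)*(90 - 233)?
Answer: 10786738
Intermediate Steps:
r = -44759 (r = 313*(-143) = -44759)
-181 - 241*r = -181 - 241*(-44759) = -181 + 10786919 = 10786738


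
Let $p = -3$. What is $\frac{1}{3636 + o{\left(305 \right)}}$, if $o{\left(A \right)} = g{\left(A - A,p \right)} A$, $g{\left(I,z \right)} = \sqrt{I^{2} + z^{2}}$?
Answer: $\frac{1}{4551} \approx 0.00021973$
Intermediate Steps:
$o{\left(A \right)} = 3 A$ ($o{\left(A \right)} = \sqrt{\left(A - A\right)^{2} + \left(-3\right)^{2}} A = \sqrt{0^{2} + 9} A = \sqrt{0 + 9} A = \sqrt{9} A = 3 A$)
$\frac{1}{3636 + o{\left(305 \right)}} = \frac{1}{3636 + 3 \cdot 305} = \frac{1}{3636 + 915} = \frac{1}{4551}$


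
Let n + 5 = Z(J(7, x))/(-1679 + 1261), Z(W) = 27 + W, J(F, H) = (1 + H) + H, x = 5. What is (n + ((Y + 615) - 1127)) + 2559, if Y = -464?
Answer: 17357/11 ≈ 1577.9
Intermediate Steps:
J(F, H) = 1 + 2*H
n = -56/11 (n = -5 + (27 + (1 + 2*5))/(-1679 + 1261) = -5 + (27 + (1 + 10))/(-418) = -5 + (27 + 11)*(-1/418) = -5 + 38*(-1/418) = -5 - 1/11 = -56/11 ≈ -5.0909)
(n + ((Y + 615) - 1127)) + 2559 = (-56/11 + ((-464 + 615) - 1127)) + 2559 = (-56/11 + (151 - 1127)) + 2559 = (-56/11 - 976) + 2559 = -10792/11 + 2559 = 17357/11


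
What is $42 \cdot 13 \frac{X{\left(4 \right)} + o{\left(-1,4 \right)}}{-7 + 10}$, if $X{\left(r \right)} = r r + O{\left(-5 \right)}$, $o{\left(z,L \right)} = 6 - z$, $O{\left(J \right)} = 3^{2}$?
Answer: $5824$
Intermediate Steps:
$O{\left(J \right)} = 9$
$X{\left(r \right)} = 9 + r^{2}$ ($X{\left(r \right)} = r r + 9 = r^{2} + 9 = 9 + r^{2}$)
$42 \cdot 13 \frac{X{\left(4 \right)} + o{\left(-1,4 \right)}}{-7 + 10} = 42 \cdot 13 \frac{\left(9 + 4^{2}\right) + \left(6 - -1\right)}{-7 + 10} = 546 \frac{\left(9 + 16\right) + \left(6 + 1\right)}{3} = 546 \left(25 + 7\right) \frac{1}{3} = 546 \cdot 32 \cdot \frac{1}{3} = 546 \cdot \frac{32}{3} = 5824$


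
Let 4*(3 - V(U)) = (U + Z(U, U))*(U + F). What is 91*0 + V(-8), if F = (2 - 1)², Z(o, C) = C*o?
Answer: 101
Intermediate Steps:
F = 1 (F = 1² = 1)
V(U) = 3 - (1 + U)*(U + U²)/4 (V(U) = 3 - (U + U*U)*(U + 1)/4 = 3 - (U + U²)*(1 + U)/4 = 3 - (1 + U)*(U + U²)/4)
91*0 + V(-8) = 91*0 + (3 - ½*(-8)² - ¼*(-8) - ¼*(-8)³) = 0 + (3 - ½*64 + 2 - ¼*(-512)) = 0 + (3 - 32 + 2 + 128) = 0 + 101 = 101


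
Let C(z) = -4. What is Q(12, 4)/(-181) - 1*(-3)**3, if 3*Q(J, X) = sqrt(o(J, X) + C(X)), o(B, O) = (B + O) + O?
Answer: 14657/543 ≈ 26.993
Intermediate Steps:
o(B, O) = B + 2*O
Q(J, X) = sqrt(-4 + J + 2*X)/3 (Q(J, X) = sqrt((J + 2*X) - 4)/3 = sqrt(-4 + J + 2*X)/3)
Q(12, 4)/(-181) - 1*(-3)**3 = (sqrt(-4 + 12 + 2*4)/3)/(-181) - 1*(-3)**3 = (sqrt(-4 + 12 + 8)/3)*(-1/181) - 1*(-27) = (sqrt(16)/3)*(-1/181) + 27 = ((1/3)*4)*(-1/181) + 27 = (4/3)*(-1/181) + 27 = -4/543 + 27 = 14657/543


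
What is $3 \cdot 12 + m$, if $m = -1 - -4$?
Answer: $39$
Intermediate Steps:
$m = 3$ ($m = -1 + 4 = 3$)
$3 \cdot 12 + m = 3 \cdot 12 + 3 = 36 + 3 = 39$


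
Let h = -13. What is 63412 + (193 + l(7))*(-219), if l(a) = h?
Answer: 23992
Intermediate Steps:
l(a) = -13
63412 + (193 + l(7))*(-219) = 63412 + (193 - 13)*(-219) = 63412 + 180*(-219) = 63412 - 39420 = 23992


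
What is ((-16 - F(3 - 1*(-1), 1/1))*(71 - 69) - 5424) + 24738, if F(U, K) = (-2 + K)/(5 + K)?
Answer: 57847/3 ≈ 19282.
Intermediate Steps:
F(U, K) = (-2 + K)/(5 + K)
((-16 - F(3 - 1*(-1), 1/1))*(71 - 69) - 5424) + 24738 = ((-16 - (-2 + 1/1)/(5 + 1/1))*(71 - 69) - 5424) + 24738 = ((-16 - (-2 + 1)/(5 + 1))*2 - 5424) + 24738 = ((-16 - (-1)/6)*2 - 5424) + 24738 = ((-16 - 1*(-1/6))*2 - 5424) + 24738 = ((-16 + 1/6)*2 - 5424) + 24738 = (-95/6*2 - 5424) + 24738 = (-95/3 - 5424) + 24738 = -16367/3 + 24738 = 57847/3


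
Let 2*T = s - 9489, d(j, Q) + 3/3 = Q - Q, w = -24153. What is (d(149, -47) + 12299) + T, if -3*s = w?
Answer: 11579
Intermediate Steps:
d(j, Q) = -1 (d(j, Q) = -1 + (Q - Q) = -1 + 0 = -1)
s = 8051 (s = -1/3*(-24153) = 8051)
T = -719 (T = (8051 - 9489)/2 = (1/2)*(-1438) = -719)
(d(149, -47) + 12299) + T = (-1 + 12299) - 719 = 12298 - 719 = 11579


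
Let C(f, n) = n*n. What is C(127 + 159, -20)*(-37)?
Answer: -14800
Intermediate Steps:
C(f, n) = n²
C(127 + 159, -20)*(-37) = (-20)²*(-37) = 400*(-37) = -14800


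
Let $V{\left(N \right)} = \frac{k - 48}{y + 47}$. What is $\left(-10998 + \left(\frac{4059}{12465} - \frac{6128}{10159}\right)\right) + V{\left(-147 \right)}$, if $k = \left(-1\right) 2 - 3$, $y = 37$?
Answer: $- \frac{12999588653239}{1181898060} \approx -10999.0$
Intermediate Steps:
$k = -5$ ($k = -2 - 3 = -5$)
$V{\left(N \right)} = - \frac{53}{84}$ ($V{\left(N \right)} = \frac{-5 - 48}{37 + 47} = - \frac{53}{84}$)
$\left(-10998 + \left(\frac{4059}{12465} - \frac{6128}{10159}\right)\right) + V{\left(-147 \right)} = \left(-10998 + \left(\frac{4059}{12465} - \frac{6128}{10159}\right)\right) - \frac{53}{84} = \left(-10998 + \left(4059 \cdot \frac{1}{12465} - \frac{6128}{10159}\right)\right) - \frac{53}{84} = \left(-10998 + \left(\frac{451}{1385} - \frac{6128}{10159}\right)\right) - \frac{53}{84} = \left(-10998 - \frac{3905571}{14070215}\right) - \frac{53}{84} = - \frac{154748130141}{14070215} - \frac{53}{84} = - \frac{12999588653239}{1181898060}$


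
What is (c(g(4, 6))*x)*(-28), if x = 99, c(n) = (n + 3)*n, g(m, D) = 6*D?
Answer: -3891888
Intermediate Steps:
c(n) = n*(3 + n) (c(n) = (3 + n)*n = n*(3 + n))
(c(g(4, 6))*x)*(-28) = (((6*6)*(3 + 6*6))*99)*(-28) = ((36*(3 + 36))*99)*(-28) = ((36*39)*99)*(-28) = (1404*99)*(-28) = 138996*(-28) = -3891888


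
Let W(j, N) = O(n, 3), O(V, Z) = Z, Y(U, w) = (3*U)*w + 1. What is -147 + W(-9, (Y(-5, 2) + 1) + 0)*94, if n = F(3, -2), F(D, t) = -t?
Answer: 135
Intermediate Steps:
Y(U, w) = 1 + 3*U*w (Y(U, w) = 3*U*w + 1 = 1 + 3*U*w)
n = 2 (n = -1*(-2) = 2)
W(j, N) = 3
-147 + W(-9, (Y(-5, 2) + 1) + 0)*94 = -147 + 3*94 = -147 + 282 = 135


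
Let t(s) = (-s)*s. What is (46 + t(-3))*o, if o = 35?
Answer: 1295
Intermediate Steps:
t(s) = -s²
(46 + t(-3))*o = (46 - 1*(-3)²)*35 = (46 - 1*9)*35 = (46 - 9)*35 = 37*35 = 1295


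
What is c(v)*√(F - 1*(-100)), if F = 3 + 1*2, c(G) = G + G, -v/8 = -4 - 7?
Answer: 176*√105 ≈ 1803.5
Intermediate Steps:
v = 88 (v = -8*(-4 - 7) = -8*(-11) = 88)
c(G) = 2*G
F = 5 (F = 3 + 2 = 5)
c(v)*√(F - 1*(-100)) = (2*88)*√(5 - 1*(-100)) = 176*√(5 + 100) = 176*√105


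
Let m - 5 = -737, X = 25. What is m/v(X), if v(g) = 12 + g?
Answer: -732/37 ≈ -19.784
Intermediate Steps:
m = -732 (m = 5 - 737 = -732)
m/v(X) = -732/(12 + 25) = -732/37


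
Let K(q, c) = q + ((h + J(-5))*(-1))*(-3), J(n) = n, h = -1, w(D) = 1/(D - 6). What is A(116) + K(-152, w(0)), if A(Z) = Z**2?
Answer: 13286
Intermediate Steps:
w(D) = 1/(-6 + D)
K(q, c) = -18 + q (K(q, c) = q + ((-1 - 5)*(-1))*(-3) = q - 6*(-1)*(-3) = q + 6*(-3) = q - 18 = -18 + q)
A(116) + K(-152, w(0)) = 116**2 + (-18 - 152) = 13456 - 170 = 13286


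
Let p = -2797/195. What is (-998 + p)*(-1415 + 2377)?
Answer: -14608118/15 ≈ -9.7387e+5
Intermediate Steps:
p = -2797/195 (p = -2797*1/195 = -2797/195 ≈ -14.344)
(-998 + p)*(-1415 + 2377) = (-998 - 2797/195)*(-1415 + 2377) = -197407/195*962 = -14608118/15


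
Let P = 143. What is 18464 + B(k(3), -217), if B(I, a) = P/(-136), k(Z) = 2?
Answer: 2510961/136 ≈ 18463.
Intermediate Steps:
B(I, a) = -143/136 (B(I, a) = 143/(-136) = 143*(-1/136) = -143/136)
18464 + B(k(3), -217) = 18464 - 143/136 = 2510961/136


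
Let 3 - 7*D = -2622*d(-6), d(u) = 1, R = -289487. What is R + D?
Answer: -289112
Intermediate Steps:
D = 375 (D = 3/7 - (-2622)/7 = 3/7 - ⅐*(-2622) = 3/7 + 2622/7 = 375)
R + D = -289487 + 375 = -289112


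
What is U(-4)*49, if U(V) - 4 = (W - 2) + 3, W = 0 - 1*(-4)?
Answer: 441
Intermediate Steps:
W = 4 (W = 0 + 4 = 4)
U(V) = 9 (U(V) = 4 + ((4 - 2) + 3) = 4 + (2 + 3) = 4 + 5 = 9)
U(-4)*49 = 9*49 = 441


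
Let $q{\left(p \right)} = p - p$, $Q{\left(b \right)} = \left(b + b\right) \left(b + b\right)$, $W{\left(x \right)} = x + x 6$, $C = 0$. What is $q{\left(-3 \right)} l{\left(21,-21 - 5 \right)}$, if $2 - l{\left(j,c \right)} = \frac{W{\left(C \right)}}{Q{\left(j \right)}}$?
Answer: $0$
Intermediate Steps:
$W{\left(x \right)} = 7 x$ ($W{\left(x \right)} = x + 6 x = 7 x$)
$Q{\left(b \right)} = 4 b^{2}$ ($Q{\left(b \right)} = 2 b 2 b = 4 b^{2}$)
$q{\left(p \right)} = 0$
$l{\left(j,c \right)} = 2$ ($l{\left(j,c \right)} = 2 - \frac{7 \cdot 0}{4 j^{2}} = 2 - 0 \frac{1}{4 j^{2}} = 2 - 0 = 2 + 0 = 2$)
$q{\left(-3 \right)} l{\left(21,-21 - 5 \right)} = 0 \cdot 2 = 0$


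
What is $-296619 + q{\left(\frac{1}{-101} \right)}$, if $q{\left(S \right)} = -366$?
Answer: $-296985$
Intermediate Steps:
$-296619 + q{\left(\frac{1}{-101} \right)} = -296619 - 366 = -296985$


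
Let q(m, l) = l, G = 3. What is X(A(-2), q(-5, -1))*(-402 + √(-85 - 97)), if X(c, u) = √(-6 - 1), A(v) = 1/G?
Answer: I*√7*(-402 + I*√182) ≈ -35.693 - 1063.6*I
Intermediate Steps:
A(v) = ⅓ (A(v) = 1/3 = ⅓)
X(c, u) = I*√7 (X(c, u) = √(-7) = I*√7)
X(A(-2), q(-5, -1))*(-402 + √(-85 - 97)) = (I*√7)*(-402 + √(-85 - 97)) = (I*√7)*(-402 + √(-182)) = (I*√7)*(-402 + I*√182) = I*√7*(-402 + I*√182)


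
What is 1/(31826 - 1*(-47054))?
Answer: 1/78880 ≈ 1.2677e-5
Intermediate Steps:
1/(31826 - 1*(-47054)) = 1/(31826 + 47054) = 1/78880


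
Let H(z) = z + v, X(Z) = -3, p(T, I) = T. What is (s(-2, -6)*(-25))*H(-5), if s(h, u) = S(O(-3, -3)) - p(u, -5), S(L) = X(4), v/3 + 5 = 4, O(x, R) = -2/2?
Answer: 600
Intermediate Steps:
O(x, R) = -1 (O(x, R) = -2*½ = -1)
v = -3 (v = -15 + 3*4 = -15 + 12 = -3)
S(L) = -3
H(z) = -3 + z (H(z) = z - 3 = -3 + z)
s(h, u) = -3 - u
(s(-2, -6)*(-25))*H(-5) = ((-3 - 1*(-6))*(-25))*(-3 - 5) = ((-3 + 6)*(-25))*(-8) = (3*(-25))*(-8) = -75*(-8) = 600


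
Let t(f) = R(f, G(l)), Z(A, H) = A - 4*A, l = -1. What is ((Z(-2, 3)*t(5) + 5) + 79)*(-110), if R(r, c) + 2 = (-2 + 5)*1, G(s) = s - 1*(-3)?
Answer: -9900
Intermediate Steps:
G(s) = 3 + s (G(s) = s + 3 = 3 + s)
Z(A, H) = -3*A
R(r, c) = 1 (R(r, c) = -2 + (-2 + 5)*1 = -2 + 3*1 = -2 + 3 = 1)
t(f) = 1
((Z(-2, 3)*t(5) + 5) + 79)*(-110) = ((-3*(-2)*1 + 5) + 79)*(-110) = ((6*1 + 5) + 79)*(-110) = ((6 + 5) + 79)*(-110) = (11 + 79)*(-110) = 90*(-110) = -9900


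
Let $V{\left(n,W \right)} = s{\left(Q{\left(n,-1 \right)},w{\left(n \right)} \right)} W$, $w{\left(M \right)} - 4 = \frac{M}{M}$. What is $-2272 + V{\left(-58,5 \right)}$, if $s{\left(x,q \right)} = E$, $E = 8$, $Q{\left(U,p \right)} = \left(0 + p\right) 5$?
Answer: $-2232$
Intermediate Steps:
$w{\left(M \right)} = 5$ ($w{\left(M \right)} = 4 + \frac{M}{M} = 4 + 1 = 5$)
$Q{\left(U,p \right)} = 5 p$ ($Q{\left(U,p \right)} = p 5 = 5 p$)
$s{\left(x,q \right)} = 8$
$V{\left(n,W \right)} = 8 W$
$-2272 + V{\left(-58,5 \right)} = -2272 + 8 \cdot 5 = -2272 + 40 = -2232$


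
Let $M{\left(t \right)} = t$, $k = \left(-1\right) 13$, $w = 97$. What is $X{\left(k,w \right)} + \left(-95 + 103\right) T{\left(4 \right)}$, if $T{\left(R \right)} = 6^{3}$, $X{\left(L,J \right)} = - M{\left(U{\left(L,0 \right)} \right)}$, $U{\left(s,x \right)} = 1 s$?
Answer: $1741$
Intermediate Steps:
$k = -13$
$U{\left(s,x \right)} = s$
$X{\left(L,J \right)} = - L$
$T{\left(R \right)} = 216$
$X{\left(k,w \right)} + \left(-95 + 103\right) T{\left(4 \right)} = \left(-1\right) \left(-13\right) + \left(-95 + 103\right) 216 = 13 + 8 \cdot 216 = 13 + 1728 = 1741$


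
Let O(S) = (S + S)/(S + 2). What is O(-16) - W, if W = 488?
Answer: -3400/7 ≈ -485.71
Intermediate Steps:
O(S) = 2*S/(2 + S) (O(S) = (2*S)/(2 + S) = 2*S/(2 + S))
O(-16) - W = 2*(-16)/(2 - 16) - 1*488 = 2*(-16)/(-14) - 488 = 2*(-16)*(-1/14) - 488 = 16/7 - 488 = -3400/7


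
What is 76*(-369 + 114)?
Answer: -19380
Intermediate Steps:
76*(-369 + 114) = 76*(-255) = -19380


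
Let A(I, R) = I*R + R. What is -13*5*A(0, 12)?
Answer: -780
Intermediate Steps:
A(I, R) = R + I*R
-13*5*A(0, 12) = -13*5*12*(1 + 0) = -65*12*1 = -65*12 = -1*780 = -780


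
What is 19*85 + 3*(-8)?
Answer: 1591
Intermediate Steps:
19*85 + 3*(-8) = 1615 - 24 = 1591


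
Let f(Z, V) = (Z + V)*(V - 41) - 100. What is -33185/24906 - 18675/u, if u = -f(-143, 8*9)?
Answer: -180492745/19102902 ≈ -9.4484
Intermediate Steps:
f(Z, V) = -100 + (-41 + V)*(V + Z) (f(Z, V) = (V + Z)*(-41 + V) - 100 = (-41 + V)*(V + Z) - 100 = -100 + (-41 + V)*(V + Z))
u = 2301 (u = -(-100 + (8*9)² - 328*9 - 41*(-143) + (8*9)*(-143)) = -(-100 + 72² - 41*72 + 5863 + 72*(-143)) = -(-100 + 5184 - 2952 + 5863 - 10296) = -1*(-2301) = 2301)
-33185/24906 - 18675/u = -33185/24906 - 18675/2301 = -33185*1/24906 - 18675*1/2301 = -33185/24906 - 6225/767 = -180492745/19102902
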